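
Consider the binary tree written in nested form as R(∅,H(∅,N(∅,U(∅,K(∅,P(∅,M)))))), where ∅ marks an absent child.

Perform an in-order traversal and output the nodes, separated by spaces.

In-order visits the left subtree, then the node, then the right subtree.
At R: no left child.
Visit R.
At R: go right to H.
  At H: no left child.
  Visit H.
  At H: go right to N.
    At N: no left child.
    Visit N.
    At N: go right to U.
      At U: no left child.
      Visit U.
      At U: go right to K.
        At K: no left child.
        Visit K.
        At K: go right to P.
          At P: no left child.
          Visit P.
          At P: go right to M.
            M is a leaf — visit M.

R H N U K P M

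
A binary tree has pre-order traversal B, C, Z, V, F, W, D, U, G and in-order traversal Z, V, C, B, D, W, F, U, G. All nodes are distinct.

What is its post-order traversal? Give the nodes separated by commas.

The first element of pre-order is the root; it splits in-order into left and right subtrees.
Root B: left subtree has 3 nodes {Z, V, C}, right has 5 {D, W, F, U, G}.
  Root C: left subtree has 2 nodes {Z, V}, right has 0 { }.
    Root Z: left subtree has 0 nodes { }, right has 1 {V}.
  Root F: left subtree has 2 nodes {D, W}, right has 2 {U, G}.
    Root W: left subtree has 1 node {D}, right has 0 { }.
    Root U: left subtree has 0 nodes { }, right has 1 {G}.

V, Z, C, D, W, G, U, F, B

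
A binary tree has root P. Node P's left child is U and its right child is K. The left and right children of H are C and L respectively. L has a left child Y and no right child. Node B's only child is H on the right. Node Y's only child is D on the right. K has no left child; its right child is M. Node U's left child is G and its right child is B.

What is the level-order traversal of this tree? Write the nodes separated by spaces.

P U K G B M H C L Y D

Level-order visits nodes level by level from the root, left to right within each level.
Level 0: P
Level 1: U, K
Level 2: G, B, M
Level 3: H
Level 4: C, L
Level 5: Y
Level 6: D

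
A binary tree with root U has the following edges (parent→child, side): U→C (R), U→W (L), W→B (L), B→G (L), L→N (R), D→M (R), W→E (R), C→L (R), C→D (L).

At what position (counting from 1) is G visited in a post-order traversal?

1

Post-order visits the left subtree, then the right subtree, then the node.
At U: go left to W.
  At W: go left to B.
    At B: go left to G.
      G is a leaf — visit G.
    At B: no right child.
    Visit B.
  At W: go right to E.
    E is a leaf — visit E.
  Visit W.
At U: go right to C.
  At C: go left to D.
    At D: no left child.
    At D: go right to M.
      M is a leaf — visit M.
    Visit D.
  At C: go right to L.
    At L: no left child.
    At L: go right to N.
      N is a leaf — visit N.
    Visit L.
  Visit C.
Visit U.
Full post-order sequence: G, B, E, W, M, D, N, L, C, U.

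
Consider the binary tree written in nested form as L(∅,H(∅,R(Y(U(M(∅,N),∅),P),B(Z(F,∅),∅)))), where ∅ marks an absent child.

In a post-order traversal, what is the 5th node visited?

Y

Post-order visits the left subtree, then the right subtree, then the node.
At L: no left child.
At L: go right to H.
  At H: no left child.
  At H: go right to R.
    At R: go left to Y.
      At Y: go left to U.
        At U: go left to M.
          At M: no left child.
          At M: go right to N.
            N is a leaf — visit N.
          Visit M.
        At U: no right child.
        Visit U.
      At Y: go right to P.
        P is a leaf — visit P.
      Visit Y.
    At R: go right to B.
      At B: go left to Z.
        At Z: go left to F.
          F is a leaf — visit F.
        At Z: no right child.
        Visit Z.
      At B: no right child.
      Visit B.
    Visit R.
  Visit H.
Visit L.
Full post-order sequence: N, M, U, P, Y, F, Z, B, R, H, L.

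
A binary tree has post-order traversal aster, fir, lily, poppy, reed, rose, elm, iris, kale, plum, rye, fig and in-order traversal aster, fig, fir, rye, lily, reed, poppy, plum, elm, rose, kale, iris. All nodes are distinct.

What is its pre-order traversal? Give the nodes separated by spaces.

fig aster rye fir plum reed lily poppy kale elm rose iris

The last element of post-order is the root; it splits in-order into left and right subtrees.
Root fig: left subtree has 1 node {aster}, right has 10 {fir, rye, lily, reed, poppy, plum, elm, rose, kale, iris}.
  Root rye: left subtree has 1 node {fir}, right has 8 {lily, reed, poppy, plum, elm, rose, kale, iris}.
    Root plum: left subtree has 3 nodes {lily, reed, poppy}, right has 4 {elm, rose, kale, iris}.
      Root reed: left subtree has 1 node {lily}, right has 1 {poppy}.
      Root kale: left subtree has 2 nodes {elm, rose}, right has 1 {iris}.
        Root elm: left subtree has 0 nodes { }, right has 1 {rose}.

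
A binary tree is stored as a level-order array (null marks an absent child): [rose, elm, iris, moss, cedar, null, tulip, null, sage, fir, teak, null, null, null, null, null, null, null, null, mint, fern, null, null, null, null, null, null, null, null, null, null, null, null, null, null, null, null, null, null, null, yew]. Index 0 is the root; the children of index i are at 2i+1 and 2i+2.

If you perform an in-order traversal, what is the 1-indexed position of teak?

In-order visits the left subtree, then the node, then the right subtree.
At rose: go left to elm.
  At elm: go left to moss.
    At moss: no left child.
    Visit moss.
    At moss: go right to sage.
      sage is a leaf — visit sage.
  Visit elm.
  At elm: go right to cedar.
    At cedar: go left to fir.
      At fir: go left to mint.
        At mint: no left child.
        Visit mint.
        At mint: go right to yew.
          yew is a leaf — visit yew.
      Visit fir.
      At fir: go right to fern.
        fern is a leaf — visit fern.
    Visit cedar.
    At cedar: go right to teak.
      teak is a leaf — visit teak.
Visit rose.
At rose: go right to iris.
  At iris: no left child.
  Visit iris.
  At iris: go right to tulip.
    tulip is a leaf — visit tulip.
Full in-order sequence: moss, sage, elm, mint, yew, fir, fern, cedar, teak, rose, iris, tulip.

9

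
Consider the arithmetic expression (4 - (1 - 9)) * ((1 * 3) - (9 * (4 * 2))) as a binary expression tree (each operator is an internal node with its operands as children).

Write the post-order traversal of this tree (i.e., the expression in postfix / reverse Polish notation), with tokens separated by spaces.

Post-order on an expression tree gives postfix notation: for each operator, emit left operand, right operand, then the operator.

4 1 9 - - 1 3 * 9 4 2 * * - *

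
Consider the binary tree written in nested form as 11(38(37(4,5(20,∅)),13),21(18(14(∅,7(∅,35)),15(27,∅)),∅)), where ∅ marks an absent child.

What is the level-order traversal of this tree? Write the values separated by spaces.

Level-order visits nodes level by level from the root, left to right within each level.
Level 0: 11
Level 1: 38, 21
Level 2: 37, 13, 18
Level 3: 4, 5, 14, 15
Level 4: 20, 7, 27
Level 5: 35

11 38 21 37 13 18 4 5 14 15 20 7 27 35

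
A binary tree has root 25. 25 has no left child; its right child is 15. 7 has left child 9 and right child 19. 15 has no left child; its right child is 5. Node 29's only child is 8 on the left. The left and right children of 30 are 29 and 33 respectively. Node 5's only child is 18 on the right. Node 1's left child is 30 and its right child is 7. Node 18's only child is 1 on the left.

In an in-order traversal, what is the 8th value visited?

1

In-order visits the left subtree, then the node, then the right subtree.
At 25: no left child.
Visit 25.
At 25: go right to 15.
  At 15: no left child.
  Visit 15.
  At 15: go right to 5.
    At 5: no left child.
    Visit 5.
    At 5: go right to 18.
      At 18: go left to 1.
        At 1: go left to 30.
          At 30: go left to 29.
            At 29: go left to 8.
              8 is a leaf — visit 8.
            Visit 29.
            At 29: no right child.
          Visit 30.
          At 30: go right to 33.
            33 is a leaf — visit 33.
        Visit 1.
        At 1: go right to 7.
          At 7: go left to 9.
            9 is a leaf — visit 9.
          Visit 7.
          At 7: go right to 19.
            19 is a leaf — visit 19.
      Visit 18.
      At 18: no right child.
Full in-order sequence: 25, 15, 5, 8, 29, 30, 33, 1, 9, 7, 19, 18.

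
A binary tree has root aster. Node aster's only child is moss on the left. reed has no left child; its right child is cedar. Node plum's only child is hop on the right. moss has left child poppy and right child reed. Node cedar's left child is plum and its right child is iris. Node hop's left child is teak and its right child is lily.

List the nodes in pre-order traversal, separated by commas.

aster, moss, poppy, reed, cedar, plum, hop, teak, lily, iris

Pre-order visits the node, then its left subtree, then its right subtree.
Visit aster.
At aster: go left to moss.
  Visit moss.
  At moss: go left to poppy.
    poppy is a leaf — visit poppy.
  At moss: go right to reed.
    Visit reed.
    At reed: no left child.
    At reed: go right to cedar.
      Visit cedar.
      At cedar: go left to plum.
        Visit plum.
        At plum: no left child.
        At plum: go right to hop.
          Visit hop.
          At hop: go left to teak.
            teak is a leaf — visit teak.
          At hop: go right to lily.
            lily is a leaf — visit lily.
      At cedar: go right to iris.
        iris is a leaf — visit iris.
At aster: no right child.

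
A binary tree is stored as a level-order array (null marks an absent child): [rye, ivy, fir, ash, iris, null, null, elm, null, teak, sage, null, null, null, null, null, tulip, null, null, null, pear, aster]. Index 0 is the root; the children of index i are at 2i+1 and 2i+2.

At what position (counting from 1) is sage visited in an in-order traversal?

In-order visits the left subtree, then the node, then the right subtree.
At rye: go left to ivy.
  At ivy: go left to ash.
    At ash: go left to elm.
      At elm: no left child.
      Visit elm.
      At elm: go right to tulip.
        tulip is a leaf — visit tulip.
    Visit ash.
    At ash: no right child.
  Visit ivy.
  At ivy: go right to iris.
    At iris: go left to teak.
      At teak: no left child.
      Visit teak.
      At teak: go right to pear.
        pear is a leaf — visit pear.
    Visit iris.
    At iris: go right to sage.
      At sage: go left to aster.
        aster is a leaf — visit aster.
      Visit sage.
      At sage: no right child.
Visit rye.
At rye: go right to fir.
  fir is a leaf — visit fir.
Full in-order sequence: elm, tulip, ash, ivy, teak, pear, iris, aster, sage, rye, fir.

9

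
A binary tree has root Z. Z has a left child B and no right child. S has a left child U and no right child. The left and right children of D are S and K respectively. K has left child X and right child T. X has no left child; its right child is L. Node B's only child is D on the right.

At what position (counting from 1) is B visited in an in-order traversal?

In-order visits the left subtree, then the node, then the right subtree.
At Z: go left to B.
  At B: no left child.
  Visit B.
  At B: go right to D.
    At D: go left to S.
      At S: go left to U.
        U is a leaf — visit U.
      Visit S.
      At S: no right child.
    Visit D.
    At D: go right to K.
      At K: go left to X.
        At X: no left child.
        Visit X.
        At X: go right to L.
          L is a leaf — visit L.
      Visit K.
      At K: go right to T.
        T is a leaf — visit T.
Visit Z.
At Z: no right child.
Full in-order sequence: B, U, S, D, X, L, K, T, Z.

1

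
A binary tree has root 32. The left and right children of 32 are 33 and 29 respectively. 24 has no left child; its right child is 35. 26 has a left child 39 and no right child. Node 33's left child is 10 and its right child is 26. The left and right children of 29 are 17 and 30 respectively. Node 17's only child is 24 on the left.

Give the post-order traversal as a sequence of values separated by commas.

Post-order visits the left subtree, then the right subtree, then the node.
At 32: go left to 33.
  At 33: go left to 10.
    10 is a leaf — visit 10.
  At 33: go right to 26.
    At 26: go left to 39.
      39 is a leaf — visit 39.
    At 26: no right child.
    Visit 26.
  Visit 33.
At 32: go right to 29.
  At 29: go left to 17.
    At 17: go left to 24.
      At 24: no left child.
      At 24: go right to 35.
        35 is a leaf — visit 35.
      Visit 24.
    At 17: no right child.
    Visit 17.
  At 29: go right to 30.
    30 is a leaf — visit 30.
  Visit 29.
Visit 32.

10, 39, 26, 33, 35, 24, 17, 30, 29, 32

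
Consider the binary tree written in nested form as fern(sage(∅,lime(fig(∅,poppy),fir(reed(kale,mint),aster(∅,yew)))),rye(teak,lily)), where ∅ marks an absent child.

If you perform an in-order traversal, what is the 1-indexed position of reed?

In-order visits the left subtree, then the node, then the right subtree.
At fern: go left to sage.
  At sage: no left child.
  Visit sage.
  At sage: go right to lime.
    At lime: go left to fig.
      At fig: no left child.
      Visit fig.
      At fig: go right to poppy.
        poppy is a leaf — visit poppy.
    Visit lime.
    At lime: go right to fir.
      At fir: go left to reed.
        At reed: go left to kale.
          kale is a leaf — visit kale.
        Visit reed.
        At reed: go right to mint.
          mint is a leaf — visit mint.
      Visit fir.
      At fir: go right to aster.
        At aster: no left child.
        Visit aster.
        At aster: go right to yew.
          yew is a leaf — visit yew.
Visit fern.
At fern: go right to rye.
  At rye: go left to teak.
    teak is a leaf — visit teak.
  Visit rye.
  At rye: go right to lily.
    lily is a leaf — visit lily.
Full in-order sequence: sage, fig, poppy, lime, kale, reed, mint, fir, aster, yew, fern, teak, rye, lily.

6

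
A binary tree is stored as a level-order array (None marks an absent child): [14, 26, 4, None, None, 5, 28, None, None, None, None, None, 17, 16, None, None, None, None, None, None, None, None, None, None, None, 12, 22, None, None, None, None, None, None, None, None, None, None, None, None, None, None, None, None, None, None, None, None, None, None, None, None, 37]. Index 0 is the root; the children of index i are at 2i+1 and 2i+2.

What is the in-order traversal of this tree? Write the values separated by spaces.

In-order visits the left subtree, then the node, then the right subtree.
At 14: go left to 26.
  26 is a leaf — visit 26.
Visit 14.
At 14: go right to 4.
  At 4: go left to 5.
    At 5: no left child.
    Visit 5.
    At 5: go right to 17.
      At 17: go left to 12.
        At 12: go left to 37.
          37 is a leaf — visit 37.
        Visit 12.
        At 12: no right child.
      Visit 17.
      At 17: go right to 22.
        22 is a leaf — visit 22.
  Visit 4.
  At 4: go right to 28.
    At 28: go left to 16.
      16 is a leaf — visit 16.
    Visit 28.
    At 28: no right child.

26 14 5 37 12 17 22 4 16 28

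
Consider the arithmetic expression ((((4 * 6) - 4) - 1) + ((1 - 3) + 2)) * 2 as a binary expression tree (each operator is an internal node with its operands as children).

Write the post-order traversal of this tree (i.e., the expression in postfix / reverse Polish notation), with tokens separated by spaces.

4 6 * 4 - 1 - 1 3 - 2 + + 2 *

Post-order on an expression tree gives postfix notation: for each operator, emit left operand, right operand, then the operator.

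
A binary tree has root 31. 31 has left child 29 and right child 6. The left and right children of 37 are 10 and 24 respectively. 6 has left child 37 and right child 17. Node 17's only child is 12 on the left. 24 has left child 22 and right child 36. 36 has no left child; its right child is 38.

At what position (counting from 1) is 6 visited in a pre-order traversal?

Pre-order visits the node, then its left subtree, then its right subtree.
Visit 31.
At 31: go left to 29.
  29 is a leaf — visit 29.
At 31: go right to 6.
  Visit 6.
  At 6: go left to 37.
    Visit 37.
    At 37: go left to 10.
      10 is a leaf — visit 10.
    At 37: go right to 24.
      Visit 24.
      At 24: go left to 22.
        22 is a leaf — visit 22.
      At 24: go right to 36.
        Visit 36.
        At 36: no left child.
        At 36: go right to 38.
          38 is a leaf — visit 38.
  At 6: go right to 17.
    Visit 17.
    At 17: go left to 12.
      12 is a leaf — visit 12.
    At 17: no right child.
Full pre-order sequence: 31, 29, 6, 37, 10, 24, 22, 36, 38, 17, 12.

3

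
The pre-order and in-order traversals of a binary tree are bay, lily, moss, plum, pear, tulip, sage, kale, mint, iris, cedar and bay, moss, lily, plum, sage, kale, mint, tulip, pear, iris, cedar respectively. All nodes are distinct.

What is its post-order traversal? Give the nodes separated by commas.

moss, mint, kale, sage, tulip, cedar, iris, pear, plum, lily, bay

The first element of pre-order is the root; it splits in-order into left and right subtrees.
Root bay: left subtree has 0 nodes { }, right has 10 {moss, lily, plum, sage, kale, mint, tulip, pear, iris, cedar}.
  Root lily: left subtree has 1 node {moss}, right has 8 {plum, sage, kale, mint, tulip, pear, iris, cedar}.
    Root plum: left subtree has 0 nodes { }, right has 7 {sage, kale, mint, tulip, pear, iris, cedar}.
      Root pear: left subtree has 4 nodes {sage, kale, mint, tulip}, right has 2 {iris, cedar}.
        Root tulip: left subtree has 3 nodes {sage, kale, mint}, right has 0 { }.
          Root sage: left subtree has 0 nodes { }, right has 2 {kale, mint}.
            Root kale: left subtree has 0 nodes { }, right has 1 {mint}.
        Root iris: left subtree has 0 nodes { }, right has 1 {cedar}.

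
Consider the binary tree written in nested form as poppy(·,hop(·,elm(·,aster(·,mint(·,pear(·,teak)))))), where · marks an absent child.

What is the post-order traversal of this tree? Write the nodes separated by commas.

teak, pear, mint, aster, elm, hop, poppy

Post-order visits the left subtree, then the right subtree, then the node.
At poppy: no left child.
At poppy: go right to hop.
  At hop: no left child.
  At hop: go right to elm.
    At elm: no left child.
    At elm: go right to aster.
      At aster: no left child.
      At aster: go right to mint.
        At mint: no left child.
        At mint: go right to pear.
          At pear: no left child.
          At pear: go right to teak.
            teak is a leaf — visit teak.
          Visit pear.
        Visit mint.
      Visit aster.
    Visit elm.
  Visit hop.
Visit poppy.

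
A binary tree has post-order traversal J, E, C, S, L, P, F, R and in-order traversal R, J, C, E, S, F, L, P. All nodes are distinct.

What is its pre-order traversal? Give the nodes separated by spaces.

The last element of post-order is the root; it splits in-order into left and right subtrees.
Root R: left subtree has 0 nodes { }, right has 7 {J, C, E, S, F, L, P}.
  Root F: left subtree has 4 nodes {J, C, E, S}, right has 2 {L, P}.
    Root S: left subtree has 3 nodes {J, C, E}, right has 0 { }.
      Root C: left subtree has 1 node {J}, right has 1 {E}.
    Root P: left subtree has 1 node {L}, right has 0 { }.

R F S C J E P L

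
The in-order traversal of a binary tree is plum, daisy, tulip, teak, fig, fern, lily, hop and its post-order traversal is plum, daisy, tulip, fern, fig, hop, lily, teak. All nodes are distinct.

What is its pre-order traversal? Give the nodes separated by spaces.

teak tulip daisy plum lily fig fern hop

The last element of post-order is the root; it splits in-order into left and right subtrees.
Root teak: left subtree has 3 nodes {plum, daisy, tulip}, right has 4 {fig, fern, lily, hop}.
  Root tulip: left subtree has 2 nodes {plum, daisy}, right has 0 { }.
    Root daisy: left subtree has 1 node {plum}, right has 0 { }.
  Root lily: left subtree has 2 nodes {fig, fern}, right has 1 {hop}.
    Root fig: left subtree has 0 nodes { }, right has 1 {fern}.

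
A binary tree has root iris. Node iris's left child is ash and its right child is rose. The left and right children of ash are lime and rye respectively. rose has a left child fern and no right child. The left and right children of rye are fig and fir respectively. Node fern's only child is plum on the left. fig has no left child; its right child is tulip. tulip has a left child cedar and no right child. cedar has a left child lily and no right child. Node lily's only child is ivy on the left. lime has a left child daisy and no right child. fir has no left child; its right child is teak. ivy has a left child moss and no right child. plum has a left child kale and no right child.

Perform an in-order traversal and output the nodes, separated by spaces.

daisy lime ash fig moss ivy lily cedar tulip rye fir teak iris kale plum fern rose

In-order visits the left subtree, then the node, then the right subtree.
At iris: go left to ash.
  At ash: go left to lime.
    At lime: go left to daisy.
      daisy is a leaf — visit daisy.
    Visit lime.
    At lime: no right child.
  Visit ash.
  At ash: go right to rye.
    At rye: go left to fig.
      At fig: no left child.
      Visit fig.
      At fig: go right to tulip.
        At tulip: go left to cedar.
          At cedar: go left to lily.
            At lily: go left to ivy.
              At ivy: go left to moss.
                moss is a leaf — visit moss.
              Visit ivy.
              At ivy: no right child.
            Visit lily.
            At lily: no right child.
          Visit cedar.
          At cedar: no right child.
        Visit tulip.
        At tulip: no right child.
    Visit rye.
    At rye: go right to fir.
      At fir: no left child.
      Visit fir.
      At fir: go right to teak.
        teak is a leaf — visit teak.
Visit iris.
At iris: go right to rose.
  At rose: go left to fern.
    At fern: go left to plum.
      At plum: go left to kale.
        kale is a leaf — visit kale.
      Visit plum.
      At plum: no right child.
    Visit fern.
    At fern: no right child.
  Visit rose.
  At rose: no right child.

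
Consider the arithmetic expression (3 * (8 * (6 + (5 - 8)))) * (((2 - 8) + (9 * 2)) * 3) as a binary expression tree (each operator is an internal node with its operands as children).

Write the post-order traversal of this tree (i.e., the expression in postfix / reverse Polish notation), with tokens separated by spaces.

3 8 6 5 8 - + * * 2 8 - 9 2 * + 3 * *

Post-order on an expression tree gives postfix notation: for each operator, emit left operand, right operand, then the operator.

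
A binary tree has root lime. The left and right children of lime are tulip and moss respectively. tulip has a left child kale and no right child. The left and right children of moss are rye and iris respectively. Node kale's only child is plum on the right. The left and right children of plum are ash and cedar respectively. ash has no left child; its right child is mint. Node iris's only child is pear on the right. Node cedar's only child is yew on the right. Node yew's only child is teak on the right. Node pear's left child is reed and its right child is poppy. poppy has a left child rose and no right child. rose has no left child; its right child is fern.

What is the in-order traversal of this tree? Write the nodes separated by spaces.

In-order visits the left subtree, then the node, then the right subtree.
At lime: go left to tulip.
  At tulip: go left to kale.
    At kale: no left child.
    Visit kale.
    At kale: go right to plum.
      At plum: go left to ash.
        At ash: no left child.
        Visit ash.
        At ash: go right to mint.
          mint is a leaf — visit mint.
      Visit plum.
      At plum: go right to cedar.
        At cedar: no left child.
        Visit cedar.
        At cedar: go right to yew.
          At yew: no left child.
          Visit yew.
          At yew: go right to teak.
            teak is a leaf — visit teak.
  Visit tulip.
  At tulip: no right child.
Visit lime.
At lime: go right to moss.
  At moss: go left to rye.
    rye is a leaf — visit rye.
  Visit moss.
  At moss: go right to iris.
    At iris: no left child.
    Visit iris.
    At iris: go right to pear.
      At pear: go left to reed.
        reed is a leaf — visit reed.
      Visit pear.
      At pear: go right to poppy.
        At poppy: go left to rose.
          At rose: no left child.
          Visit rose.
          At rose: go right to fern.
            fern is a leaf — visit fern.
        Visit poppy.
        At poppy: no right child.

kale ash mint plum cedar yew teak tulip lime rye moss iris reed pear rose fern poppy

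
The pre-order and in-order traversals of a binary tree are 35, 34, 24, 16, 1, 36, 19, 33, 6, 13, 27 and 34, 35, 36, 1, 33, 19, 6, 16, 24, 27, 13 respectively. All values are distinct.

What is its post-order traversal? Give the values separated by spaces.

The first element of pre-order is the root; it splits in-order into left and right subtrees.
Root 35: left subtree has 1 node {34}, right has 9 {36, 1, 33, 19, 6, 16, 24, 27, 13}.
  Root 24: left subtree has 6 nodes {36, 1, 33, 19, 6, 16}, right has 2 {27, 13}.
    Root 16: left subtree has 5 nodes {36, 1, 33, 19, 6}, right has 0 { }.
      Root 1: left subtree has 1 node {36}, right has 3 {33, 19, 6}.
        Root 19: left subtree has 1 node {33}, right has 1 {6}.
    Root 13: left subtree has 1 node {27}, right has 0 { }.

34 36 33 6 19 1 16 27 13 24 35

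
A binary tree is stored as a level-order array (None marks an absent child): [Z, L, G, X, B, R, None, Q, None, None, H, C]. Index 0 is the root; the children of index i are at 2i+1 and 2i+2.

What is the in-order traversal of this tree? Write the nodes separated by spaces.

Q X L B H Z C R G

In-order visits the left subtree, then the node, then the right subtree.
At Z: go left to L.
  At L: go left to X.
    At X: go left to Q.
      Q is a leaf — visit Q.
    Visit X.
    At X: no right child.
  Visit L.
  At L: go right to B.
    At B: no left child.
    Visit B.
    At B: go right to H.
      H is a leaf — visit H.
Visit Z.
At Z: go right to G.
  At G: go left to R.
    At R: go left to C.
      C is a leaf — visit C.
    Visit R.
    At R: no right child.
  Visit G.
  At G: no right child.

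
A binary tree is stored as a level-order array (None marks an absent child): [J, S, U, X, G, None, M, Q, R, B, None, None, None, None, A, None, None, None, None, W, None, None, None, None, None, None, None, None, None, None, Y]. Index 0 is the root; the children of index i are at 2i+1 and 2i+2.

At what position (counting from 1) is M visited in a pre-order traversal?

Pre-order visits the node, then its left subtree, then its right subtree.
Visit J.
At J: go left to S.
  Visit S.
  At S: go left to X.
    Visit X.
    At X: go left to Q.
      Q is a leaf — visit Q.
    At X: go right to R.
      R is a leaf — visit R.
  At S: go right to G.
    Visit G.
    At G: go left to B.
      Visit B.
      At B: go left to W.
        W is a leaf — visit W.
      At B: no right child.
    At G: no right child.
At J: go right to U.
  Visit U.
  At U: no left child.
  At U: go right to M.
    Visit M.
    At M: no left child.
    At M: go right to A.
      Visit A.
      At A: no left child.
      At A: go right to Y.
        Y is a leaf — visit Y.
Full pre-order sequence: J, S, X, Q, R, G, B, W, U, M, A, Y.

10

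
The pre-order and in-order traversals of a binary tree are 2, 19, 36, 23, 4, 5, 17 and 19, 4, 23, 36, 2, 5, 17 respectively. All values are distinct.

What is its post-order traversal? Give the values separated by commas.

The first element of pre-order is the root; it splits in-order into left and right subtrees.
Root 2: left subtree has 4 nodes {19, 4, 23, 36}, right has 2 {5, 17}.
  Root 19: left subtree has 0 nodes { }, right has 3 {4, 23, 36}.
    Root 36: left subtree has 2 nodes {4, 23}, right has 0 { }.
      Root 23: left subtree has 1 node {4}, right has 0 { }.
  Root 5: left subtree has 0 nodes { }, right has 1 {17}.

4, 23, 36, 19, 17, 5, 2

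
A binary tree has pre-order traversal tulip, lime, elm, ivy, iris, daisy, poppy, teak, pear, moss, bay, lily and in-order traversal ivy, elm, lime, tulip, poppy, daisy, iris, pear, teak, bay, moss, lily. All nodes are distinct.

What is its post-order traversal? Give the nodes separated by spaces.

ivy elm lime poppy daisy pear bay lily moss teak iris tulip

The first element of pre-order is the root; it splits in-order into left and right subtrees.
Root tulip: left subtree has 3 nodes {ivy, elm, lime}, right has 8 {poppy, daisy, iris, pear, teak, bay, moss, lily}.
  Root lime: left subtree has 2 nodes {ivy, elm}, right has 0 { }.
    Root elm: left subtree has 1 node {ivy}, right has 0 { }.
  Root iris: left subtree has 2 nodes {poppy, daisy}, right has 5 {pear, teak, bay, moss, lily}.
    Root daisy: left subtree has 1 node {poppy}, right has 0 { }.
    Root teak: left subtree has 1 node {pear}, right has 3 {bay, moss, lily}.
      Root moss: left subtree has 1 node {bay}, right has 1 {lily}.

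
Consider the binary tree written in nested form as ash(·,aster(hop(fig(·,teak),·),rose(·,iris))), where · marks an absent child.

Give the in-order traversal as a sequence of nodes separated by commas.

ash, fig, teak, hop, aster, rose, iris

In-order visits the left subtree, then the node, then the right subtree.
At ash: no left child.
Visit ash.
At ash: go right to aster.
  At aster: go left to hop.
    At hop: go left to fig.
      At fig: no left child.
      Visit fig.
      At fig: go right to teak.
        teak is a leaf — visit teak.
    Visit hop.
    At hop: no right child.
  Visit aster.
  At aster: go right to rose.
    At rose: no left child.
    Visit rose.
    At rose: go right to iris.
      iris is a leaf — visit iris.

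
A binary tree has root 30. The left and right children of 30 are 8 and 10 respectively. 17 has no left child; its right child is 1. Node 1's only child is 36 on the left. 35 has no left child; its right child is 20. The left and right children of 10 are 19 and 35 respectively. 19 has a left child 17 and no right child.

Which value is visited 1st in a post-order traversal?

8

Post-order visits the left subtree, then the right subtree, then the node.
At 30: go left to 8.
  8 is a leaf — visit 8.
At 30: go right to 10.
  At 10: go left to 19.
    At 19: go left to 17.
      At 17: no left child.
      At 17: go right to 1.
        At 1: go left to 36.
          36 is a leaf — visit 36.
        At 1: no right child.
        Visit 1.
      Visit 17.
    At 19: no right child.
    Visit 19.
  At 10: go right to 35.
    At 35: no left child.
    At 35: go right to 20.
      20 is a leaf — visit 20.
    Visit 35.
  Visit 10.
Visit 30.
Full post-order sequence: 8, 36, 1, 17, 19, 20, 35, 10, 30.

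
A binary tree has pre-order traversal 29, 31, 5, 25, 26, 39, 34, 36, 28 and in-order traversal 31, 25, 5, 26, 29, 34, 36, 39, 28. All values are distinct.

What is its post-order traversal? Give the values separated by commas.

25, 26, 5, 31, 36, 34, 28, 39, 29

The first element of pre-order is the root; it splits in-order into left and right subtrees.
Root 29: left subtree has 4 nodes {31, 25, 5, 26}, right has 4 {34, 36, 39, 28}.
  Root 31: left subtree has 0 nodes { }, right has 3 {25, 5, 26}.
    Root 5: left subtree has 1 node {25}, right has 1 {26}.
  Root 39: left subtree has 2 nodes {34, 36}, right has 1 {28}.
    Root 34: left subtree has 0 nodes { }, right has 1 {36}.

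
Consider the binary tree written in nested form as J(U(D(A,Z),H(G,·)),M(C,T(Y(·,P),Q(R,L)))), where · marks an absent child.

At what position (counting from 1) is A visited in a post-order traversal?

Post-order visits the left subtree, then the right subtree, then the node.
At J: go left to U.
  At U: go left to D.
    At D: go left to A.
      A is a leaf — visit A.
    At D: go right to Z.
      Z is a leaf — visit Z.
    Visit D.
  At U: go right to H.
    At H: go left to G.
      G is a leaf — visit G.
    At H: no right child.
    Visit H.
  Visit U.
At J: go right to M.
  At M: go left to C.
    C is a leaf — visit C.
  At M: go right to T.
    At T: go left to Y.
      At Y: no left child.
      At Y: go right to P.
        P is a leaf — visit P.
      Visit Y.
    At T: go right to Q.
      At Q: go left to R.
        R is a leaf — visit R.
      At Q: go right to L.
        L is a leaf — visit L.
      Visit Q.
    Visit T.
  Visit M.
Visit J.
Full post-order sequence: A, Z, D, G, H, U, C, P, Y, R, L, Q, T, M, J.

1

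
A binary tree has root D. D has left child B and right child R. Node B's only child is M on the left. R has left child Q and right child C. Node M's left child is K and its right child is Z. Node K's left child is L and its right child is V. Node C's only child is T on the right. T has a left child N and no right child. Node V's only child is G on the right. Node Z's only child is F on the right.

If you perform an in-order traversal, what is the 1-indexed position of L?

1

In-order visits the left subtree, then the node, then the right subtree.
At D: go left to B.
  At B: go left to M.
    At M: go left to K.
      At K: go left to L.
        L is a leaf — visit L.
      Visit K.
      At K: go right to V.
        At V: no left child.
        Visit V.
        At V: go right to G.
          G is a leaf — visit G.
    Visit M.
    At M: go right to Z.
      At Z: no left child.
      Visit Z.
      At Z: go right to F.
        F is a leaf — visit F.
  Visit B.
  At B: no right child.
Visit D.
At D: go right to R.
  At R: go left to Q.
    Q is a leaf — visit Q.
  Visit R.
  At R: go right to C.
    At C: no left child.
    Visit C.
    At C: go right to T.
      At T: go left to N.
        N is a leaf — visit N.
      Visit T.
      At T: no right child.
Full in-order sequence: L, K, V, G, M, Z, F, B, D, Q, R, C, N, T.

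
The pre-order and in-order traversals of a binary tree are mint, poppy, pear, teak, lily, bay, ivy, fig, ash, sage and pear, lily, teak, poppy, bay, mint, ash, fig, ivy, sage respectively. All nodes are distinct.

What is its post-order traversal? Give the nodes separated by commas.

The first element of pre-order is the root; it splits in-order into left and right subtrees.
Root mint: left subtree has 5 nodes {pear, lily, teak, poppy, bay}, right has 4 {ash, fig, ivy, sage}.
  Root poppy: left subtree has 3 nodes {pear, lily, teak}, right has 1 {bay}.
    Root pear: left subtree has 0 nodes { }, right has 2 {lily, teak}.
      Root teak: left subtree has 1 node {lily}, right has 0 { }.
  Root ivy: left subtree has 2 nodes {ash, fig}, right has 1 {sage}.
    Root fig: left subtree has 1 node {ash}, right has 0 { }.

lily, teak, pear, bay, poppy, ash, fig, sage, ivy, mint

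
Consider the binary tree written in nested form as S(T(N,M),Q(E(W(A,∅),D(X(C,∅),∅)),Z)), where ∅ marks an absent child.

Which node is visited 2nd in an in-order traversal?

In-order visits the left subtree, then the node, then the right subtree.
At S: go left to T.
  At T: go left to N.
    N is a leaf — visit N.
  Visit T.
  At T: go right to M.
    M is a leaf — visit M.
Visit S.
At S: go right to Q.
  At Q: go left to E.
    At E: go left to W.
      At W: go left to A.
        A is a leaf — visit A.
      Visit W.
      At W: no right child.
    Visit E.
    At E: go right to D.
      At D: go left to X.
        At X: go left to C.
          C is a leaf — visit C.
        Visit X.
        At X: no right child.
      Visit D.
      At D: no right child.
  Visit Q.
  At Q: go right to Z.
    Z is a leaf — visit Z.
Full in-order sequence: N, T, M, S, A, W, E, C, X, D, Q, Z.

T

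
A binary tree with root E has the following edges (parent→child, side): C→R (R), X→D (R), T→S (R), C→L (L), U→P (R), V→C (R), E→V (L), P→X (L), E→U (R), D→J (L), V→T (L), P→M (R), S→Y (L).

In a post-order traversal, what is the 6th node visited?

Post-order visits the left subtree, then the right subtree, then the node.
At E: go left to V.
  At V: go left to T.
    At T: no left child.
    At T: go right to S.
      At S: go left to Y.
        Y is a leaf — visit Y.
      At S: no right child.
      Visit S.
    Visit T.
  At V: go right to C.
    At C: go left to L.
      L is a leaf — visit L.
    At C: go right to R.
      R is a leaf — visit R.
    Visit C.
  Visit V.
At E: go right to U.
  At U: no left child.
  At U: go right to P.
    At P: go left to X.
      At X: no left child.
      At X: go right to D.
        At D: go left to J.
          J is a leaf — visit J.
        At D: no right child.
        Visit D.
      Visit X.
    At P: go right to M.
      M is a leaf — visit M.
    Visit P.
  Visit U.
Visit E.
Full post-order sequence: Y, S, T, L, R, C, V, J, D, X, M, P, U, E.

C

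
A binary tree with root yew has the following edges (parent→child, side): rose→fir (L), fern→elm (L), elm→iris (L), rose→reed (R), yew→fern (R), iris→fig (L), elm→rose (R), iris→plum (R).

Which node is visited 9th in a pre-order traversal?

reed

Pre-order visits the node, then its left subtree, then its right subtree.
Visit yew.
At yew: no left child.
At yew: go right to fern.
  Visit fern.
  At fern: go left to elm.
    Visit elm.
    At elm: go left to iris.
      Visit iris.
      At iris: go left to fig.
        fig is a leaf — visit fig.
      At iris: go right to plum.
        plum is a leaf — visit plum.
    At elm: go right to rose.
      Visit rose.
      At rose: go left to fir.
        fir is a leaf — visit fir.
      At rose: go right to reed.
        reed is a leaf — visit reed.
  At fern: no right child.
Full pre-order sequence: yew, fern, elm, iris, fig, plum, rose, fir, reed.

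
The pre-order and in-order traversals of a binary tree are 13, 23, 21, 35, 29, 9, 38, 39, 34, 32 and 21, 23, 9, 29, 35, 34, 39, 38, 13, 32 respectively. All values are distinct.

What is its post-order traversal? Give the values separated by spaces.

The first element of pre-order is the root; it splits in-order into left and right subtrees.
Root 13: left subtree has 8 nodes {21, 23, 9, 29, 35, 34, 39, 38}, right has 1 {32}.
  Root 23: left subtree has 1 node {21}, right has 6 {9, 29, 35, 34, 39, 38}.
    Root 35: left subtree has 2 nodes {9, 29}, right has 3 {34, 39, 38}.
      Root 29: left subtree has 1 node {9}, right has 0 { }.
      Root 38: left subtree has 2 nodes {34, 39}, right has 0 { }.
        Root 39: left subtree has 1 node {34}, right has 0 { }.

21 9 29 34 39 38 35 23 32 13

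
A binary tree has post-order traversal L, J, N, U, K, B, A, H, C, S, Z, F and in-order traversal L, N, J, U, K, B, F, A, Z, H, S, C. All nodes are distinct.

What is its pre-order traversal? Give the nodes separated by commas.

F, B, K, U, N, L, J, Z, A, S, H, C

The last element of post-order is the root; it splits in-order into left and right subtrees.
Root F: left subtree has 6 nodes {L, N, J, U, K, B}, right has 5 {A, Z, H, S, C}.
  Root B: left subtree has 5 nodes {L, N, J, U, K}, right has 0 { }.
    Root K: left subtree has 4 nodes {L, N, J, U}, right has 0 { }.
      Root U: left subtree has 3 nodes {L, N, J}, right has 0 { }.
        Root N: left subtree has 1 node {L}, right has 1 {J}.
  Root Z: left subtree has 1 node {A}, right has 3 {H, S, C}.
    Root S: left subtree has 1 node {H}, right has 1 {C}.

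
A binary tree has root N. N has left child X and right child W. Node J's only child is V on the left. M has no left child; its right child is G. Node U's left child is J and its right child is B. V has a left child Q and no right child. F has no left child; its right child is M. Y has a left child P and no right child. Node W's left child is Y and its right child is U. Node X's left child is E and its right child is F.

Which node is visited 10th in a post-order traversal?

Post-order visits the left subtree, then the right subtree, then the node.
At N: go left to X.
  At X: go left to E.
    E is a leaf — visit E.
  At X: go right to F.
    At F: no left child.
    At F: go right to M.
      At M: no left child.
      At M: go right to G.
        G is a leaf — visit G.
      Visit M.
    Visit F.
  Visit X.
At N: go right to W.
  At W: go left to Y.
    At Y: go left to P.
      P is a leaf — visit P.
    At Y: no right child.
    Visit Y.
  At W: go right to U.
    At U: go left to J.
      At J: go left to V.
        At V: go left to Q.
          Q is a leaf — visit Q.
        At V: no right child.
        Visit V.
      At J: no right child.
      Visit J.
    At U: go right to B.
      B is a leaf — visit B.
    Visit U.
  Visit W.
Visit N.
Full post-order sequence: E, G, M, F, X, P, Y, Q, V, J, B, U, W, N.

J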